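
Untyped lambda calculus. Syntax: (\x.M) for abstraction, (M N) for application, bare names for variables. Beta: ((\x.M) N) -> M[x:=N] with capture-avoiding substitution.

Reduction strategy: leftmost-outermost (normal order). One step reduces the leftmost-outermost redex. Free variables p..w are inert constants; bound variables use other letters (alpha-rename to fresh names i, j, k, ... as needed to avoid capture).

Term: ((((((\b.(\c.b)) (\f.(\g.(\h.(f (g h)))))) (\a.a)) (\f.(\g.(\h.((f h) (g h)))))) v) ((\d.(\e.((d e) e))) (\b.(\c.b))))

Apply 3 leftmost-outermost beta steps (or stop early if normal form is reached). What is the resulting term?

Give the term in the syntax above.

Step 0: ((((((\b.(\c.b)) (\f.(\g.(\h.(f (g h)))))) (\a.a)) (\f.(\g.(\h.((f h) (g h)))))) v) ((\d.(\e.((d e) e))) (\b.(\c.b))))
Step 1: (((((\c.(\f.(\g.(\h.(f (g h)))))) (\a.a)) (\f.(\g.(\h.((f h) (g h)))))) v) ((\d.(\e.((d e) e))) (\b.(\c.b))))
Step 2: ((((\f.(\g.(\h.(f (g h))))) (\f.(\g.(\h.((f h) (g h)))))) v) ((\d.(\e.((d e) e))) (\b.(\c.b))))
Step 3: (((\g.(\h.((\f.(\g.(\h.((f h) (g h))))) (g h)))) v) ((\d.(\e.((d e) e))) (\b.(\c.b))))

Answer: (((\g.(\h.((\f.(\g.(\h.((f h) (g h))))) (g h)))) v) ((\d.(\e.((d e) e))) (\b.(\c.b))))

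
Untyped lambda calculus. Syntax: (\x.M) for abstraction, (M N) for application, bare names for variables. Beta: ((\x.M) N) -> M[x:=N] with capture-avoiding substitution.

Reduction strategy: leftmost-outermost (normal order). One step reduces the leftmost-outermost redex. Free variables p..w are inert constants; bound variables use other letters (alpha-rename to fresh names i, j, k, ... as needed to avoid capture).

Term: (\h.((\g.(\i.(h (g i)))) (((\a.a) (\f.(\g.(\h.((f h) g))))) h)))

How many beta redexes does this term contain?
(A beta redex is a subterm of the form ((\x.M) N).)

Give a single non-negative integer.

Term: (\h.((\g.(\i.(h (g i)))) (((\a.a) (\f.(\g.(\h.((f h) g))))) h)))
  Redex: ((\g.(\i.(h (g i)))) (((\a.a) (\f.(\g.(\h.((f h) g))))) h))
  Redex: ((\a.a) (\f.(\g.(\h.((f h) g)))))
Total redexes: 2

Answer: 2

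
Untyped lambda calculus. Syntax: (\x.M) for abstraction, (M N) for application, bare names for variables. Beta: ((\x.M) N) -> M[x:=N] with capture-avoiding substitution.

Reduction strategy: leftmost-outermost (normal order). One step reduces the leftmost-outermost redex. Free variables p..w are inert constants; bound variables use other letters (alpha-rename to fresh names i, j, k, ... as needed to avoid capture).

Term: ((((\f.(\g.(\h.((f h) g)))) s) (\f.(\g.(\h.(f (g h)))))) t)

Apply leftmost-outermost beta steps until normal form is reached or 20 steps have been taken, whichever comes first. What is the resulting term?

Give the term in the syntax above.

Answer: ((s t) (\f.(\g.(\h.(f (g h))))))

Derivation:
Step 0: ((((\f.(\g.(\h.((f h) g)))) s) (\f.(\g.(\h.(f (g h)))))) t)
Step 1: (((\g.(\h.((s h) g))) (\f.(\g.(\h.(f (g h)))))) t)
Step 2: ((\h.((s h) (\f.(\g.(\h.(f (g h))))))) t)
Step 3: ((s t) (\f.(\g.(\h.(f (g h))))))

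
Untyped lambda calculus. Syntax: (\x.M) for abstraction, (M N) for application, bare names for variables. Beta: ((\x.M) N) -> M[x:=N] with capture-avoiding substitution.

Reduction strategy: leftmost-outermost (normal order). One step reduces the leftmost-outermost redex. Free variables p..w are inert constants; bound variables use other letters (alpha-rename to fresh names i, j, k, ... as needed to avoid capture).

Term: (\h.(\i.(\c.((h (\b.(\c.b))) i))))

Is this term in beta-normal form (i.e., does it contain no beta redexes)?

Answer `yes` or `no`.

Term: (\h.(\i.(\c.((h (\b.(\c.b))) i))))
No beta redexes found.

Answer: yes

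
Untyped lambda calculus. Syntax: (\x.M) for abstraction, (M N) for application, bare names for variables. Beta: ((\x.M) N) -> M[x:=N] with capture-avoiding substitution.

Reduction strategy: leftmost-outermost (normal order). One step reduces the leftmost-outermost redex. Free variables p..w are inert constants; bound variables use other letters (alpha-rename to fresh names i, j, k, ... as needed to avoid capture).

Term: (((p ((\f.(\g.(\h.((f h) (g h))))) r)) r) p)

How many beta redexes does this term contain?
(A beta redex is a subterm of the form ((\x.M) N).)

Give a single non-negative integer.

Term: (((p ((\f.(\g.(\h.((f h) (g h))))) r)) r) p)
  Redex: ((\f.(\g.(\h.((f h) (g h))))) r)
Total redexes: 1

Answer: 1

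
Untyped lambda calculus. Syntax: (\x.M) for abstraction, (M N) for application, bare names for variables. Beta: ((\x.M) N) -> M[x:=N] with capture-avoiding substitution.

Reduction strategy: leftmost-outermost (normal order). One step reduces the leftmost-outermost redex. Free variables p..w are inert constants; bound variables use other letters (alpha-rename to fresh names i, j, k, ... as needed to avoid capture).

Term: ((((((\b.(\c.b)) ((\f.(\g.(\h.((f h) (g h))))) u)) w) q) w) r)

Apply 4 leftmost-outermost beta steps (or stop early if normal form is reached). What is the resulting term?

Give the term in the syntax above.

Answer: (((\h.((u h) (q h))) w) r)

Derivation:
Step 0: ((((((\b.(\c.b)) ((\f.(\g.(\h.((f h) (g h))))) u)) w) q) w) r)
Step 1: (((((\c.((\f.(\g.(\h.((f h) (g h))))) u)) w) q) w) r)
Step 2: (((((\f.(\g.(\h.((f h) (g h))))) u) q) w) r)
Step 3: ((((\g.(\h.((u h) (g h)))) q) w) r)
Step 4: (((\h.((u h) (q h))) w) r)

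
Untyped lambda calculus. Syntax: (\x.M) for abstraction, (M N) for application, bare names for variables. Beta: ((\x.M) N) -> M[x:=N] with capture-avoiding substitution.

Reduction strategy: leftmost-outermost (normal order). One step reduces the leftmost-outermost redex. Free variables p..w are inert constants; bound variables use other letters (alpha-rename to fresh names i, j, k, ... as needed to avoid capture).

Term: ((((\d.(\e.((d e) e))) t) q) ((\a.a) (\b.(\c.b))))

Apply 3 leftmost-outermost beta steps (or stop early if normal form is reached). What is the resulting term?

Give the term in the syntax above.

Step 0: ((((\d.(\e.((d e) e))) t) q) ((\a.a) (\b.(\c.b))))
Step 1: (((\e.((t e) e)) q) ((\a.a) (\b.(\c.b))))
Step 2: (((t q) q) ((\a.a) (\b.(\c.b))))
Step 3: (((t q) q) (\b.(\c.b)))

Answer: (((t q) q) (\b.(\c.b)))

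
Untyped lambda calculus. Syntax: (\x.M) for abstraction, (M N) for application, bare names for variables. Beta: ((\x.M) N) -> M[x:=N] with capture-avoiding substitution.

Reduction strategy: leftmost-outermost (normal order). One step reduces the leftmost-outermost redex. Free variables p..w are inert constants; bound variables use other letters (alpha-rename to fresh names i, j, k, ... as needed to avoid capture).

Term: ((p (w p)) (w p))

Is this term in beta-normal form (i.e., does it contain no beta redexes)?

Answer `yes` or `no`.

Term: ((p (w p)) (w p))
No beta redexes found.

Answer: yes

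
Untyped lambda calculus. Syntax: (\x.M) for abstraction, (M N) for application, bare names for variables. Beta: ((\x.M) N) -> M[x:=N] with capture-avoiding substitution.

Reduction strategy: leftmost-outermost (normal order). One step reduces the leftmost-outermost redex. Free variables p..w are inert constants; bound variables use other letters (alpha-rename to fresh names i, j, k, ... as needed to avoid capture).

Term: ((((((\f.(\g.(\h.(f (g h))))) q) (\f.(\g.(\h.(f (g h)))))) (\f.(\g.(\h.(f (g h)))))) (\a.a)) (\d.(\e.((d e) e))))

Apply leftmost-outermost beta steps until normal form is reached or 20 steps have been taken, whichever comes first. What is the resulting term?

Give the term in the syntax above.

Step 0: ((((((\f.(\g.(\h.(f (g h))))) q) (\f.(\g.(\h.(f (g h)))))) (\f.(\g.(\h.(f (g h)))))) (\a.a)) (\d.(\e.((d e) e))))
Step 1: (((((\g.(\h.(q (g h)))) (\f.(\g.(\h.(f (g h)))))) (\f.(\g.(\h.(f (g h)))))) (\a.a)) (\d.(\e.((d e) e))))
Step 2: ((((\h.(q ((\f.(\g.(\h.(f (g h))))) h))) (\f.(\g.(\h.(f (g h)))))) (\a.a)) (\d.(\e.((d e) e))))
Step 3: (((q ((\f.(\g.(\h.(f (g h))))) (\f.(\g.(\h.(f (g h))))))) (\a.a)) (\d.(\e.((d e) e))))
Step 4: (((q (\g.(\h.((\f.(\g.(\h.(f (g h))))) (g h))))) (\a.a)) (\d.(\e.((d e) e))))
Step 5: (((q (\g.(\h.(\i.(\j.((g h) (i j))))))) (\a.a)) (\d.(\e.((d e) e))))

Answer: (((q (\g.(\h.(\i.(\j.((g h) (i j))))))) (\a.a)) (\d.(\e.((d e) e))))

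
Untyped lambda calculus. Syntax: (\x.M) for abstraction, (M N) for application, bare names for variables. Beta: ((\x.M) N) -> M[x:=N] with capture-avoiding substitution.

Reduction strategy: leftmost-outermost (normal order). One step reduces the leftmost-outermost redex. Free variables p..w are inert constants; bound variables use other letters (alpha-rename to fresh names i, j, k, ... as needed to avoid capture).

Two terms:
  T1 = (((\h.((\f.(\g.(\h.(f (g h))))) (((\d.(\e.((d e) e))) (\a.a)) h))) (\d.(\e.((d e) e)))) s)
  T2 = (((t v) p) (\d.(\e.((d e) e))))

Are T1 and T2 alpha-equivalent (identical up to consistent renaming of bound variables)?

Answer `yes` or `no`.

Answer: no

Derivation:
Term 1: (((\h.((\f.(\g.(\h.(f (g h))))) (((\d.(\e.((d e) e))) (\a.a)) h))) (\d.(\e.((d e) e)))) s)
Term 2: (((t v) p) (\d.(\e.((d e) e))))
Alpha-equivalence: compare structure up to binder renaming.
Result: False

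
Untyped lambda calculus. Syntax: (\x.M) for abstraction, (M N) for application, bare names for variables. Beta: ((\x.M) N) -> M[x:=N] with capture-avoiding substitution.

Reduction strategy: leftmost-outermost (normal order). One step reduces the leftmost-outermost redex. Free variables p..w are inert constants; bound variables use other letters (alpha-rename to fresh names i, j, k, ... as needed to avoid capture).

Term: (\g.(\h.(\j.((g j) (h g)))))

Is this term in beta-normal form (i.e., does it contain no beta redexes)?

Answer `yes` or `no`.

Term: (\g.(\h.(\j.((g j) (h g)))))
No beta redexes found.

Answer: yes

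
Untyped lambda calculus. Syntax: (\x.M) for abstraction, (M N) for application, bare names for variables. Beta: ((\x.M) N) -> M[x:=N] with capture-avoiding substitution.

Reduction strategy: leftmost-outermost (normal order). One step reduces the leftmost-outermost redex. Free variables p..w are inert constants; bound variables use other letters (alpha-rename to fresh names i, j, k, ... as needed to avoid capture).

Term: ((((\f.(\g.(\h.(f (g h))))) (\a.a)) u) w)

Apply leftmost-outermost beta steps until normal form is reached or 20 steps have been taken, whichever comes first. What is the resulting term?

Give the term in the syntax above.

Step 0: ((((\f.(\g.(\h.(f (g h))))) (\a.a)) u) w)
Step 1: (((\g.(\h.((\a.a) (g h)))) u) w)
Step 2: ((\h.((\a.a) (u h))) w)
Step 3: ((\a.a) (u w))
Step 4: (u w)

Answer: (u w)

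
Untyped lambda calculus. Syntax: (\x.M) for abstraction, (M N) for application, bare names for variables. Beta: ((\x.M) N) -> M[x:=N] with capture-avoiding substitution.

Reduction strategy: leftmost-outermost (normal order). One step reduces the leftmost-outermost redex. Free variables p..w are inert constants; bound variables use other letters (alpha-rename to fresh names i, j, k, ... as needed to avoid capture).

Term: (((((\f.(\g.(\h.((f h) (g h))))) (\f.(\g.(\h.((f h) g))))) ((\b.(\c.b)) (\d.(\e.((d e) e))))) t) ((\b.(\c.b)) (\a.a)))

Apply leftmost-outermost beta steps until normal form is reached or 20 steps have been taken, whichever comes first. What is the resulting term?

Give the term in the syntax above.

Step 0: (((((\f.(\g.(\h.((f h) (g h))))) (\f.(\g.(\h.((f h) g))))) ((\b.(\c.b)) (\d.(\e.((d e) e))))) t) ((\b.(\c.b)) (\a.a)))
Step 1: ((((\g.(\h.(((\f.(\g.(\h.((f h) g)))) h) (g h)))) ((\b.(\c.b)) (\d.(\e.((d e) e))))) t) ((\b.(\c.b)) (\a.a)))
Step 2: (((\h.(((\f.(\g.(\h.((f h) g)))) h) (((\b.(\c.b)) (\d.(\e.((d e) e)))) h))) t) ((\b.(\c.b)) (\a.a)))
Step 3: ((((\f.(\g.(\h.((f h) g)))) t) (((\b.(\c.b)) (\d.(\e.((d e) e)))) t)) ((\b.(\c.b)) (\a.a)))
Step 4: (((\g.(\h.((t h) g))) (((\b.(\c.b)) (\d.(\e.((d e) e)))) t)) ((\b.(\c.b)) (\a.a)))
Step 5: ((\h.((t h) (((\b.(\c.b)) (\d.(\e.((d e) e)))) t))) ((\b.(\c.b)) (\a.a)))
Step 6: ((t ((\b.(\c.b)) (\a.a))) (((\b.(\c.b)) (\d.(\e.((d e) e)))) t))
Step 7: ((t (\c.(\a.a))) (((\b.(\c.b)) (\d.(\e.((d e) e)))) t))
Step 8: ((t (\c.(\a.a))) ((\c.(\d.(\e.((d e) e)))) t))
Step 9: ((t (\c.(\a.a))) (\d.(\e.((d e) e))))

Answer: ((t (\c.(\a.a))) (\d.(\e.((d e) e))))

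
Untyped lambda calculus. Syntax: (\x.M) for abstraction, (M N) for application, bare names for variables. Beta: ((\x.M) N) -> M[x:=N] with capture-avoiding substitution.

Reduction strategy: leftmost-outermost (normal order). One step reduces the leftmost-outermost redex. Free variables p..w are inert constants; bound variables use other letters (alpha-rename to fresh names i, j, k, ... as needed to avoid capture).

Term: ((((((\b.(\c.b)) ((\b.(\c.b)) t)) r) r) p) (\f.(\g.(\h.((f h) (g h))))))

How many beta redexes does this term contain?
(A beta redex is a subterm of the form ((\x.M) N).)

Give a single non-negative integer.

Term: ((((((\b.(\c.b)) ((\b.(\c.b)) t)) r) r) p) (\f.(\g.(\h.((f h) (g h))))))
  Redex: ((\b.(\c.b)) ((\b.(\c.b)) t))
  Redex: ((\b.(\c.b)) t)
Total redexes: 2

Answer: 2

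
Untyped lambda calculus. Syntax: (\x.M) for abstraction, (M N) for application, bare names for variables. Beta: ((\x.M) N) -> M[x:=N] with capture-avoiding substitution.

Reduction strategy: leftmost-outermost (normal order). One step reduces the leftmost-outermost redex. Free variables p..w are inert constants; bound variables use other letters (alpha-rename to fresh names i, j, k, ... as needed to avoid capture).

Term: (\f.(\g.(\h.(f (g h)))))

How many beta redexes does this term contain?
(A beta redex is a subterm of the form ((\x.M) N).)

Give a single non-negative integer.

Answer: 0

Derivation:
Term: (\f.(\g.(\h.(f (g h)))))
  (no redexes)
Total redexes: 0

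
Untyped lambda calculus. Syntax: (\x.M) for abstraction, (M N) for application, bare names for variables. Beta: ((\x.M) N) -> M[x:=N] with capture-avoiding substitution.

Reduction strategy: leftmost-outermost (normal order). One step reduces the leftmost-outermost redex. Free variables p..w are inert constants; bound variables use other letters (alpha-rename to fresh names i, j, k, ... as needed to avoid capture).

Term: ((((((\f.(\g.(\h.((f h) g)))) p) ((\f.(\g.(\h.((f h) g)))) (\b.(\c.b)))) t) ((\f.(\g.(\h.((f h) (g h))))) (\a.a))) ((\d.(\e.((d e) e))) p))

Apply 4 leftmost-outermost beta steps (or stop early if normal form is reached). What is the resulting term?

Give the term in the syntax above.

Step 0: ((((((\f.(\g.(\h.((f h) g)))) p) ((\f.(\g.(\h.((f h) g)))) (\b.(\c.b)))) t) ((\f.(\g.(\h.((f h) (g h))))) (\a.a))) ((\d.(\e.((d e) e))) p))
Step 1: (((((\g.(\h.((p h) g))) ((\f.(\g.(\h.((f h) g)))) (\b.(\c.b)))) t) ((\f.(\g.(\h.((f h) (g h))))) (\a.a))) ((\d.(\e.((d e) e))) p))
Step 2: ((((\h.((p h) ((\f.(\g.(\h.((f h) g)))) (\b.(\c.b))))) t) ((\f.(\g.(\h.((f h) (g h))))) (\a.a))) ((\d.(\e.((d e) e))) p))
Step 3: ((((p t) ((\f.(\g.(\h.((f h) g)))) (\b.(\c.b)))) ((\f.(\g.(\h.((f h) (g h))))) (\a.a))) ((\d.(\e.((d e) e))) p))
Step 4: ((((p t) (\g.(\h.(((\b.(\c.b)) h) g)))) ((\f.(\g.(\h.((f h) (g h))))) (\a.a))) ((\d.(\e.((d e) e))) p))

Answer: ((((p t) (\g.(\h.(((\b.(\c.b)) h) g)))) ((\f.(\g.(\h.((f h) (g h))))) (\a.a))) ((\d.(\e.((d e) e))) p))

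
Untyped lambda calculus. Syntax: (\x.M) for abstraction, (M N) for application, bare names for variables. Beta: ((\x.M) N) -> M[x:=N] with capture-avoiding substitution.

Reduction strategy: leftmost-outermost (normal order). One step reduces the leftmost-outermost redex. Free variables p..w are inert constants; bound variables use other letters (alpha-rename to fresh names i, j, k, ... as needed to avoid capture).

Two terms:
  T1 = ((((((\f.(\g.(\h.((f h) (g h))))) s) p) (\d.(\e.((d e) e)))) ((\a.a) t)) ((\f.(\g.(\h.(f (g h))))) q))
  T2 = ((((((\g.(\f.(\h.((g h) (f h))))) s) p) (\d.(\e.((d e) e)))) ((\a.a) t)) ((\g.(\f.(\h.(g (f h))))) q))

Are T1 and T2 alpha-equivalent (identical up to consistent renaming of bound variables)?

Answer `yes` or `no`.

Answer: yes

Derivation:
Term 1: ((((((\f.(\g.(\h.((f h) (g h))))) s) p) (\d.(\e.((d e) e)))) ((\a.a) t)) ((\f.(\g.(\h.(f (g h))))) q))
Term 2: ((((((\g.(\f.(\h.((g h) (f h))))) s) p) (\d.(\e.((d e) e)))) ((\a.a) t)) ((\g.(\f.(\h.(g (f h))))) q))
Alpha-equivalence: compare structure up to binder renaming.
Result: True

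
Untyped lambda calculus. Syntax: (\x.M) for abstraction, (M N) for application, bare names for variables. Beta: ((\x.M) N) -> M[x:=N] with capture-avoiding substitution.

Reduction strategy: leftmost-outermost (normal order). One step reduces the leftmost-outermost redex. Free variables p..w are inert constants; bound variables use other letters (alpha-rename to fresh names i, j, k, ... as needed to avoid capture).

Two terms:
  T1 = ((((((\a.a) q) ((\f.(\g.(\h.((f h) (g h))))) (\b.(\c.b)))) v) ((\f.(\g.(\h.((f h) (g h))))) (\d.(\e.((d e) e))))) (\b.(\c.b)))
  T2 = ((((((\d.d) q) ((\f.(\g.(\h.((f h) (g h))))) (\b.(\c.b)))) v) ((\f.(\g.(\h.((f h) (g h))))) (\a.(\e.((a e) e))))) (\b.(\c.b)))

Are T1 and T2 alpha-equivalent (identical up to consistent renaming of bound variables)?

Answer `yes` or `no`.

Answer: yes

Derivation:
Term 1: ((((((\a.a) q) ((\f.(\g.(\h.((f h) (g h))))) (\b.(\c.b)))) v) ((\f.(\g.(\h.((f h) (g h))))) (\d.(\e.((d e) e))))) (\b.(\c.b)))
Term 2: ((((((\d.d) q) ((\f.(\g.(\h.((f h) (g h))))) (\b.(\c.b)))) v) ((\f.(\g.(\h.((f h) (g h))))) (\a.(\e.((a e) e))))) (\b.(\c.b)))
Alpha-equivalence: compare structure up to binder renaming.
Result: True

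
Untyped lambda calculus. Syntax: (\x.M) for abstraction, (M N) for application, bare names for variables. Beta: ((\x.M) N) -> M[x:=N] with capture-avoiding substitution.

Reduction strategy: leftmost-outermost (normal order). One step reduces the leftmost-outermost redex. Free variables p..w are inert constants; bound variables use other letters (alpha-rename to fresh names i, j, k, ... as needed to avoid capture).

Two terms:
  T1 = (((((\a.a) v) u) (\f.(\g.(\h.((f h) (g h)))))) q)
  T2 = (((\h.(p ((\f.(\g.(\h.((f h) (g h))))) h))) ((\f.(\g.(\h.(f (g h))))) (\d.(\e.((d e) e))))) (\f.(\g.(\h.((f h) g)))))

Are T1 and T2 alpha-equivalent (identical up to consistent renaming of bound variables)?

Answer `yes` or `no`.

Answer: no

Derivation:
Term 1: (((((\a.a) v) u) (\f.(\g.(\h.((f h) (g h)))))) q)
Term 2: (((\h.(p ((\f.(\g.(\h.((f h) (g h))))) h))) ((\f.(\g.(\h.(f (g h))))) (\d.(\e.((d e) e))))) (\f.(\g.(\h.((f h) g)))))
Alpha-equivalence: compare structure up to binder renaming.
Result: False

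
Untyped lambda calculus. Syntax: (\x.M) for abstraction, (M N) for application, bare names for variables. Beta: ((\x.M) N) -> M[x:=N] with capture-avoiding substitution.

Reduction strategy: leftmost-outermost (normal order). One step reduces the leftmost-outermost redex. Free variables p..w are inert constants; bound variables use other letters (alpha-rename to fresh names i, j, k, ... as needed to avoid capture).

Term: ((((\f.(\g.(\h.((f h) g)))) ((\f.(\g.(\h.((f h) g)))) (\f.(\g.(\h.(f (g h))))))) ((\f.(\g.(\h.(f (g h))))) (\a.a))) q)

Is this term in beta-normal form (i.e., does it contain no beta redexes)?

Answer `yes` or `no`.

Term: ((((\f.(\g.(\h.((f h) g)))) ((\f.(\g.(\h.((f h) g)))) (\f.(\g.(\h.(f (g h))))))) ((\f.(\g.(\h.(f (g h))))) (\a.a))) q)
Found 3 beta redex(es).

Answer: no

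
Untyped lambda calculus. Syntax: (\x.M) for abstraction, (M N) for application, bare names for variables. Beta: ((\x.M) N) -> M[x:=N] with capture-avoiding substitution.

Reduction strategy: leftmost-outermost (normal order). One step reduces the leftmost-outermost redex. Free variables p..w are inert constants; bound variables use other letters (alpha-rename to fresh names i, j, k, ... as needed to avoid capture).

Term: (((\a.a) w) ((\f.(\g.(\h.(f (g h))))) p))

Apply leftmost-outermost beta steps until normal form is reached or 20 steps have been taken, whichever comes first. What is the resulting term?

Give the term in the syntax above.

Answer: (w (\g.(\h.(p (g h)))))

Derivation:
Step 0: (((\a.a) w) ((\f.(\g.(\h.(f (g h))))) p))
Step 1: (w ((\f.(\g.(\h.(f (g h))))) p))
Step 2: (w (\g.(\h.(p (g h)))))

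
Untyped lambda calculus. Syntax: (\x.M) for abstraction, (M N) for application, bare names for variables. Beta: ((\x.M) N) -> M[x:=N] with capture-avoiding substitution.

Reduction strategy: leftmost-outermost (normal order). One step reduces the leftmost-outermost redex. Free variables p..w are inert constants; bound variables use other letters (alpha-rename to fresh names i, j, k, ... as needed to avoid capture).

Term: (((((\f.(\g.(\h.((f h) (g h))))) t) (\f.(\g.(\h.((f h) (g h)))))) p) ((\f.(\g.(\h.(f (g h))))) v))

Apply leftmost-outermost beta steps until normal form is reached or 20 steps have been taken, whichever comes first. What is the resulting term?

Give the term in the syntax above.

Answer: (((t p) (\g.(\h.((p h) (g h))))) (\g.(\h.(v (g h)))))

Derivation:
Step 0: (((((\f.(\g.(\h.((f h) (g h))))) t) (\f.(\g.(\h.((f h) (g h)))))) p) ((\f.(\g.(\h.(f (g h))))) v))
Step 1: ((((\g.(\h.((t h) (g h)))) (\f.(\g.(\h.((f h) (g h)))))) p) ((\f.(\g.(\h.(f (g h))))) v))
Step 2: (((\h.((t h) ((\f.(\g.(\h.((f h) (g h))))) h))) p) ((\f.(\g.(\h.(f (g h))))) v))
Step 3: (((t p) ((\f.(\g.(\h.((f h) (g h))))) p)) ((\f.(\g.(\h.(f (g h))))) v))
Step 4: (((t p) (\g.(\h.((p h) (g h))))) ((\f.(\g.(\h.(f (g h))))) v))
Step 5: (((t p) (\g.(\h.((p h) (g h))))) (\g.(\h.(v (g h)))))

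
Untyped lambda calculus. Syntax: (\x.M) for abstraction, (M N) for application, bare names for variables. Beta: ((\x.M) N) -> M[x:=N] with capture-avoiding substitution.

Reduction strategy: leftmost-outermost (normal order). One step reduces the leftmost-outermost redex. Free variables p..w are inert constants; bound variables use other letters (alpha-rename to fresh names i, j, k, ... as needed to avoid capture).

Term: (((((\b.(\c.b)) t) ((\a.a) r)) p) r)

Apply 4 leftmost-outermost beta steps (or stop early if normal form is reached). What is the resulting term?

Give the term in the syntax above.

Answer: ((t p) r)

Derivation:
Step 0: (((((\b.(\c.b)) t) ((\a.a) r)) p) r)
Step 1: ((((\c.t) ((\a.a) r)) p) r)
Step 2: ((t p) r)
Step 3: (normal form reached)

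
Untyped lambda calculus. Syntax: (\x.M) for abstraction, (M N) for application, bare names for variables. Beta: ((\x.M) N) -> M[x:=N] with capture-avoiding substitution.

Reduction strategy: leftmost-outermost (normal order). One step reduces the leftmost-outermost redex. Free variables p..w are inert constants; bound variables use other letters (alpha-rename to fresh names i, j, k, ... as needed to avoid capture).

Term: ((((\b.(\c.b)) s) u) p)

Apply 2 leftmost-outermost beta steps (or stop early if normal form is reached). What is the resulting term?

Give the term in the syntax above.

Step 0: ((((\b.(\c.b)) s) u) p)
Step 1: (((\c.s) u) p)
Step 2: (s p)

Answer: (s p)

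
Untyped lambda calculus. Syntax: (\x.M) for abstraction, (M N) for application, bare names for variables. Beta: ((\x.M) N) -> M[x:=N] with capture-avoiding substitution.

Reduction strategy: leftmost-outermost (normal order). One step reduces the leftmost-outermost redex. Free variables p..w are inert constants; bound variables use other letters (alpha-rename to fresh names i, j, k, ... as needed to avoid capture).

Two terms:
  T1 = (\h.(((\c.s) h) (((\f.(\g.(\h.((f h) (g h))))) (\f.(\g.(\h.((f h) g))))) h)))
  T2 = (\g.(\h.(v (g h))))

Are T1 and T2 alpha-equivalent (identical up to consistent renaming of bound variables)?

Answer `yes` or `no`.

Term 1: (\h.(((\c.s) h) (((\f.(\g.(\h.((f h) (g h))))) (\f.(\g.(\h.((f h) g))))) h)))
Term 2: (\g.(\h.(v (g h))))
Alpha-equivalence: compare structure up to binder renaming.
Result: False

Answer: no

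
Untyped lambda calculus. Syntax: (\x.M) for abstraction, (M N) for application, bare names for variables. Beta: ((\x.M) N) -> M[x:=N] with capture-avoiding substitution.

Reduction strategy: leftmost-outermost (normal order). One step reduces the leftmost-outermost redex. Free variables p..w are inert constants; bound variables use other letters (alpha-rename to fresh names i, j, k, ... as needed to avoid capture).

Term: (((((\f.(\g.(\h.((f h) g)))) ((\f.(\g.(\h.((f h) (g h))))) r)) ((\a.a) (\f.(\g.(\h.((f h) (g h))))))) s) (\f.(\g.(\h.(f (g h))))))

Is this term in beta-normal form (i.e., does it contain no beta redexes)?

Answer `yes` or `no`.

Answer: no

Derivation:
Term: (((((\f.(\g.(\h.((f h) g)))) ((\f.(\g.(\h.((f h) (g h))))) r)) ((\a.a) (\f.(\g.(\h.((f h) (g h))))))) s) (\f.(\g.(\h.(f (g h))))))
Found 3 beta redex(es).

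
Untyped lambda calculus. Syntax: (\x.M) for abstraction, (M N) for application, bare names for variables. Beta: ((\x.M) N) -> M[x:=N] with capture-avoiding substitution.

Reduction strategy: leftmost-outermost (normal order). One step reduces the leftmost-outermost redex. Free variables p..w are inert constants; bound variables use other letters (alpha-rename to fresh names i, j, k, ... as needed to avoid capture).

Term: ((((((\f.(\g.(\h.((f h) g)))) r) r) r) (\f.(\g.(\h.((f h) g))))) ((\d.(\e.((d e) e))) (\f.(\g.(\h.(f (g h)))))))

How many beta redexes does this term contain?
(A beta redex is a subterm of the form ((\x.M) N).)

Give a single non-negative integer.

Term: ((((((\f.(\g.(\h.((f h) g)))) r) r) r) (\f.(\g.(\h.((f h) g))))) ((\d.(\e.((d e) e))) (\f.(\g.(\h.(f (g h)))))))
  Redex: ((\f.(\g.(\h.((f h) g)))) r)
  Redex: ((\d.(\e.((d e) e))) (\f.(\g.(\h.(f (g h))))))
Total redexes: 2

Answer: 2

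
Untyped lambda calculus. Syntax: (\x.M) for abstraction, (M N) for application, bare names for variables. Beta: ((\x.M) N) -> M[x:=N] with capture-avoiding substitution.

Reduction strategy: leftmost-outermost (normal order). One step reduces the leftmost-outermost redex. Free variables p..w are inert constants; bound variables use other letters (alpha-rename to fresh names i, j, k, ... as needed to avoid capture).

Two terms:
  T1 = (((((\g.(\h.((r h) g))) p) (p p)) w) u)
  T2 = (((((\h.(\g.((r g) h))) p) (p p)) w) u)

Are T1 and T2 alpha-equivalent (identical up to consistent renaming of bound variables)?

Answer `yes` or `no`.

Term 1: (((((\g.(\h.((r h) g))) p) (p p)) w) u)
Term 2: (((((\h.(\g.((r g) h))) p) (p p)) w) u)
Alpha-equivalence: compare structure up to binder renaming.
Result: True

Answer: yes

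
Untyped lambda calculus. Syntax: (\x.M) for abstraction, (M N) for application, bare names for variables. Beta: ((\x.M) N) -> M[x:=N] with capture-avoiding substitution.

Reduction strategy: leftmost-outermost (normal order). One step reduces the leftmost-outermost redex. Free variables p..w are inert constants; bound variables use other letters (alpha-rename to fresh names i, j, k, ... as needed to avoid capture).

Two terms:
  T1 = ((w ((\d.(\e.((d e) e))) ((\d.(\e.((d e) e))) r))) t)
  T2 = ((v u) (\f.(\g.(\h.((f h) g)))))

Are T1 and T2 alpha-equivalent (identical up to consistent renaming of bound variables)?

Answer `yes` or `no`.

Term 1: ((w ((\d.(\e.((d e) e))) ((\d.(\e.((d e) e))) r))) t)
Term 2: ((v u) (\f.(\g.(\h.((f h) g)))))
Alpha-equivalence: compare structure up to binder renaming.
Result: False

Answer: no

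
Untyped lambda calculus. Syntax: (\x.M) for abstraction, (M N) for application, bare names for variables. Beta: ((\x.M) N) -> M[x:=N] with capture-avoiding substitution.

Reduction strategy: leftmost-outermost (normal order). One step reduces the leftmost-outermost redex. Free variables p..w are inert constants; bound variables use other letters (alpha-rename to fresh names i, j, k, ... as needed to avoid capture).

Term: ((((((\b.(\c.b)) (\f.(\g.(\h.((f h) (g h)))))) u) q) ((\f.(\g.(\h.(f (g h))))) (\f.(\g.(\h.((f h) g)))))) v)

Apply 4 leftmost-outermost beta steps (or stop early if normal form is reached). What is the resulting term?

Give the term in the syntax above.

Answer: ((\h.((q h) (((\f.(\g.(\h.(f (g h))))) (\f.(\g.(\h.((f h) g))))) h))) v)

Derivation:
Step 0: ((((((\b.(\c.b)) (\f.(\g.(\h.((f h) (g h)))))) u) q) ((\f.(\g.(\h.(f (g h))))) (\f.(\g.(\h.((f h) g)))))) v)
Step 1: (((((\c.(\f.(\g.(\h.((f h) (g h)))))) u) q) ((\f.(\g.(\h.(f (g h))))) (\f.(\g.(\h.((f h) g)))))) v)
Step 2: ((((\f.(\g.(\h.((f h) (g h))))) q) ((\f.(\g.(\h.(f (g h))))) (\f.(\g.(\h.((f h) g)))))) v)
Step 3: (((\g.(\h.((q h) (g h)))) ((\f.(\g.(\h.(f (g h))))) (\f.(\g.(\h.((f h) g)))))) v)
Step 4: ((\h.((q h) (((\f.(\g.(\h.(f (g h))))) (\f.(\g.(\h.((f h) g))))) h))) v)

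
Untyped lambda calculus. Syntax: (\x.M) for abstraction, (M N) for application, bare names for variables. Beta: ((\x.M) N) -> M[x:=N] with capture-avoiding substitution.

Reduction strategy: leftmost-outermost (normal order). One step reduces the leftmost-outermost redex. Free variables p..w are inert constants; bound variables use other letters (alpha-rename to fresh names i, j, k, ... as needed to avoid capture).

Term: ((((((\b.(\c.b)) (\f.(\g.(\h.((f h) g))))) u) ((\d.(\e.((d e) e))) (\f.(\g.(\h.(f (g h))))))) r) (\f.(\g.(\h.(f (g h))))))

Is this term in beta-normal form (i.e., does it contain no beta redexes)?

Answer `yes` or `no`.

Answer: no

Derivation:
Term: ((((((\b.(\c.b)) (\f.(\g.(\h.((f h) g))))) u) ((\d.(\e.((d e) e))) (\f.(\g.(\h.(f (g h))))))) r) (\f.(\g.(\h.(f (g h))))))
Found 2 beta redex(es).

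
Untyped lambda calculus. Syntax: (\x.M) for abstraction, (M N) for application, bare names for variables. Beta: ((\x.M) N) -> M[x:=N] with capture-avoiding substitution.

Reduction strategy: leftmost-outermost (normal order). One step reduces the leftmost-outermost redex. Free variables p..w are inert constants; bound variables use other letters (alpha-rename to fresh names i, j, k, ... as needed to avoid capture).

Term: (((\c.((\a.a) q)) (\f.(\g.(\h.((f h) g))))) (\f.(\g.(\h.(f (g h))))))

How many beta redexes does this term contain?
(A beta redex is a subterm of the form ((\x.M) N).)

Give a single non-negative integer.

Answer: 2

Derivation:
Term: (((\c.((\a.a) q)) (\f.(\g.(\h.((f h) g))))) (\f.(\g.(\h.(f (g h))))))
  Redex: ((\c.((\a.a) q)) (\f.(\g.(\h.((f h) g)))))
  Redex: ((\a.a) q)
Total redexes: 2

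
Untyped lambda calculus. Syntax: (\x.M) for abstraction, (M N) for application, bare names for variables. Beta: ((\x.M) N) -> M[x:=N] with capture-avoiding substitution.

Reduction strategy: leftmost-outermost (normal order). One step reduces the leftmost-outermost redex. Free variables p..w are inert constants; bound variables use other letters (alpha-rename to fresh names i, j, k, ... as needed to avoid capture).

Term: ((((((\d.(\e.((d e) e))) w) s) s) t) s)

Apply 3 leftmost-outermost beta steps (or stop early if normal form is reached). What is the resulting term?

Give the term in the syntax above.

Step 0: ((((((\d.(\e.((d e) e))) w) s) s) t) s)
Step 1: (((((\e.((w e) e)) s) s) t) s)
Step 2: (((((w s) s) s) t) s)
Step 3: (normal form reached)

Answer: (((((w s) s) s) t) s)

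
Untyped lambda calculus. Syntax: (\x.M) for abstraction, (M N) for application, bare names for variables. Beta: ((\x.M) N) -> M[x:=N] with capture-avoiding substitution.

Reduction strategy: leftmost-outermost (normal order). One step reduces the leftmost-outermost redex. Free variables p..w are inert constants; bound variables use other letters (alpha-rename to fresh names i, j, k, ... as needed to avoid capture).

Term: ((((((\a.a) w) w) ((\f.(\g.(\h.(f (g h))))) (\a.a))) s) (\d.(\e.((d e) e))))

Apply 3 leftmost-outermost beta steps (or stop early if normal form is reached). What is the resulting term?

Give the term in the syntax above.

Answer: ((((w w) (\g.(\h.(g h)))) s) (\d.(\e.((d e) e))))

Derivation:
Step 0: ((((((\a.a) w) w) ((\f.(\g.(\h.(f (g h))))) (\a.a))) s) (\d.(\e.((d e) e))))
Step 1: ((((w w) ((\f.(\g.(\h.(f (g h))))) (\a.a))) s) (\d.(\e.((d e) e))))
Step 2: ((((w w) (\g.(\h.((\a.a) (g h))))) s) (\d.(\e.((d e) e))))
Step 3: ((((w w) (\g.(\h.(g h)))) s) (\d.(\e.((d e) e))))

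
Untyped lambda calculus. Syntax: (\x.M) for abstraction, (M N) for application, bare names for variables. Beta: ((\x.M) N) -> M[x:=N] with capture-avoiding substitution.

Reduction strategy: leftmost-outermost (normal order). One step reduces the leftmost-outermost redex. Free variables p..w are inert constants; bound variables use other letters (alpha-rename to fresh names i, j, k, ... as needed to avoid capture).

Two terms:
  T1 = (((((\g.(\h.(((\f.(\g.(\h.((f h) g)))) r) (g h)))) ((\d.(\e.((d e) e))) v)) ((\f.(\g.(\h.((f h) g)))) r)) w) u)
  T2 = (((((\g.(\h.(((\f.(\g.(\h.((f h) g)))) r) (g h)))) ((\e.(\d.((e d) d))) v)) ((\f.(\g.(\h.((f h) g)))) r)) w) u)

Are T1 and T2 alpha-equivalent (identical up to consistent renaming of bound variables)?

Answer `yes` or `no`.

Term 1: (((((\g.(\h.(((\f.(\g.(\h.((f h) g)))) r) (g h)))) ((\d.(\e.((d e) e))) v)) ((\f.(\g.(\h.((f h) g)))) r)) w) u)
Term 2: (((((\g.(\h.(((\f.(\g.(\h.((f h) g)))) r) (g h)))) ((\e.(\d.((e d) d))) v)) ((\f.(\g.(\h.((f h) g)))) r)) w) u)
Alpha-equivalence: compare structure up to binder renaming.
Result: True

Answer: yes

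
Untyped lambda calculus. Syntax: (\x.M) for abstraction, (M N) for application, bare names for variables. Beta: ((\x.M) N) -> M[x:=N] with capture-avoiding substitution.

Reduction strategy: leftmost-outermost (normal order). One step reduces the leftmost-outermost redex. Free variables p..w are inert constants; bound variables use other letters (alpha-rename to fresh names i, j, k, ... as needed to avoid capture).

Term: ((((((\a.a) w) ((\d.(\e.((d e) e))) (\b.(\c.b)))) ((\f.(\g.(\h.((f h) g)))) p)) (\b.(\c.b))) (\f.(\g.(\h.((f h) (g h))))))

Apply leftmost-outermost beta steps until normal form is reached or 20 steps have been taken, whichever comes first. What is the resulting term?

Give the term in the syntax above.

Answer: ((((w (\e.e)) (\g.(\h.((p h) g)))) (\b.(\c.b))) (\f.(\g.(\h.((f h) (g h))))))

Derivation:
Step 0: ((((((\a.a) w) ((\d.(\e.((d e) e))) (\b.(\c.b)))) ((\f.(\g.(\h.((f h) g)))) p)) (\b.(\c.b))) (\f.(\g.(\h.((f h) (g h))))))
Step 1: ((((w ((\d.(\e.((d e) e))) (\b.(\c.b)))) ((\f.(\g.(\h.((f h) g)))) p)) (\b.(\c.b))) (\f.(\g.(\h.((f h) (g h))))))
Step 2: ((((w (\e.(((\b.(\c.b)) e) e))) ((\f.(\g.(\h.((f h) g)))) p)) (\b.(\c.b))) (\f.(\g.(\h.((f h) (g h))))))
Step 3: ((((w (\e.((\c.e) e))) ((\f.(\g.(\h.((f h) g)))) p)) (\b.(\c.b))) (\f.(\g.(\h.((f h) (g h))))))
Step 4: ((((w (\e.e)) ((\f.(\g.(\h.((f h) g)))) p)) (\b.(\c.b))) (\f.(\g.(\h.((f h) (g h))))))
Step 5: ((((w (\e.e)) (\g.(\h.((p h) g)))) (\b.(\c.b))) (\f.(\g.(\h.((f h) (g h))))))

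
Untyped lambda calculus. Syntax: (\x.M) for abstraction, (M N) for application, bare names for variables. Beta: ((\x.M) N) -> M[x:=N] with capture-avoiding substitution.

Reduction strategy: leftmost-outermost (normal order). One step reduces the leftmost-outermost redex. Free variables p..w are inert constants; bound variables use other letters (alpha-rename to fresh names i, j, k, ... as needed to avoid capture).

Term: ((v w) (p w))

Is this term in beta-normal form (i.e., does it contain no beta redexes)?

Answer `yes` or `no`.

Term: ((v w) (p w))
No beta redexes found.

Answer: yes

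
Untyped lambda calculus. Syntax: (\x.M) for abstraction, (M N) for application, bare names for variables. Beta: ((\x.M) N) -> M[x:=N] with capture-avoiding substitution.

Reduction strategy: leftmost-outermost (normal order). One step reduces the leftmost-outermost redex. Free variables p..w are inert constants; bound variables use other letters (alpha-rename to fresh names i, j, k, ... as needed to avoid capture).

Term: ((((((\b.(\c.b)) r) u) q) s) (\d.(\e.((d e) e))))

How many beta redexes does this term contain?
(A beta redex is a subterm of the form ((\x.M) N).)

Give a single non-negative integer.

Term: ((((((\b.(\c.b)) r) u) q) s) (\d.(\e.((d e) e))))
  Redex: ((\b.(\c.b)) r)
Total redexes: 1

Answer: 1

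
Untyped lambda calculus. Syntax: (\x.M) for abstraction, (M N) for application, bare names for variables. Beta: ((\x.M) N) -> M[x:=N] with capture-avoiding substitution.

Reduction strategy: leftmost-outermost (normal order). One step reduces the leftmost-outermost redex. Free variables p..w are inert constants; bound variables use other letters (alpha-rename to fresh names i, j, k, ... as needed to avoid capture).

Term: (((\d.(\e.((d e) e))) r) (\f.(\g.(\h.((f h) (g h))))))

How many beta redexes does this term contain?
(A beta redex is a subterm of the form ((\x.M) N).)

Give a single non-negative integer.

Answer: 1

Derivation:
Term: (((\d.(\e.((d e) e))) r) (\f.(\g.(\h.((f h) (g h))))))
  Redex: ((\d.(\e.((d e) e))) r)
Total redexes: 1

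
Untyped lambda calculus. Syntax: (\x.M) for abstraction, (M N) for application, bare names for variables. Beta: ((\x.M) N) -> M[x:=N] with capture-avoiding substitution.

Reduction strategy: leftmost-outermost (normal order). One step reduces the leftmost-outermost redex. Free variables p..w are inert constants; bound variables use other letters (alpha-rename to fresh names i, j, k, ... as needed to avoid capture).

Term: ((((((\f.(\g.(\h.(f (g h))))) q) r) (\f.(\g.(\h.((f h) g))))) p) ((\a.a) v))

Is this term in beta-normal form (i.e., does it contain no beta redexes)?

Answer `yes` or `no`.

Answer: no

Derivation:
Term: ((((((\f.(\g.(\h.(f (g h))))) q) r) (\f.(\g.(\h.((f h) g))))) p) ((\a.a) v))
Found 2 beta redex(es).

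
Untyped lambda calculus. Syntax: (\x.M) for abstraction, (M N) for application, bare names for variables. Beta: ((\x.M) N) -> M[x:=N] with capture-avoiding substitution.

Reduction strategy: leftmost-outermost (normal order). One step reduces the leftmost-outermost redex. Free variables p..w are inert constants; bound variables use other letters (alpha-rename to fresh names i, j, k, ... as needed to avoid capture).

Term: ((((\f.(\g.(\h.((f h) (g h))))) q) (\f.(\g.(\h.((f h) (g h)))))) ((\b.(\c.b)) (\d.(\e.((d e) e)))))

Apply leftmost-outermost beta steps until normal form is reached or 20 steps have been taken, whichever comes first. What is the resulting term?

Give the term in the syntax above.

Step 0: ((((\f.(\g.(\h.((f h) (g h))))) q) (\f.(\g.(\h.((f h) (g h)))))) ((\b.(\c.b)) (\d.(\e.((d e) e)))))
Step 1: (((\g.(\h.((q h) (g h)))) (\f.(\g.(\h.((f h) (g h)))))) ((\b.(\c.b)) (\d.(\e.((d e) e)))))
Step 2: ((\h.((q h) ((\f.(\g.(\h.((f h) (g h))))) h))) ((\b.(\c.b)) (\d.(\e.((d e) e)))))
Step 3: ((q ((\b.(\c.b)) (\d.(\e.((d e) e))))) ((\f.(\g.(\h.((f h) (g h))))) ((\b.(\c.b)) (\d.(\e.((d e) e))))))
Step 4: ((q (\c.(\d.(\e.((d e) e))))) ((\f.(\g.(\h.((f h) (g h))))) ((\b.(\c.b)) (\d.(\e.((d e) e))))))
Step 5: ((q (\c.(\d.(\e.((d e) e))))) (\g.(\h.((((\b.(\c.b)) (\d.(\e.((d e) e)))) h) (g h)))))
Step 6: ((q (\c.(\d.(\e.((d e) e))))) (\g.(\h.(((\c.(\d.(\e.((d e) e)))) h) (g h)))))
Step 7: ((q (\c.(\d.(\e.((d e) e))))) (\g.(\h.((\d.(\e.((d e) e))) (g h)))))
Step 8: ((q (\c.(\d.(\e.((d e) e))))) (\g.(\h.(\e.(((g h) e) e)))))

Answer: ((q (\c.(\d.(\e.((d e) e))))) (\g.(\h.(\e.(((g h) e) e)))))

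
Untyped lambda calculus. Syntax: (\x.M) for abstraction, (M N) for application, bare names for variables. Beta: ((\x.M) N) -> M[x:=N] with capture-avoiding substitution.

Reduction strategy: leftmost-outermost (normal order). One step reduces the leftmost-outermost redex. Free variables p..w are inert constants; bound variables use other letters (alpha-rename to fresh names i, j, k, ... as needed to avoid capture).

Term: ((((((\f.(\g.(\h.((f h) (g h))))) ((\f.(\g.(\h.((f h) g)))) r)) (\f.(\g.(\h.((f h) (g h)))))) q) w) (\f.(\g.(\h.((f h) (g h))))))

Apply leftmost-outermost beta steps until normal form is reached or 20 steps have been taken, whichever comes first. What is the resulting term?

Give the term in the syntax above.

Answer: ((((r (\g.(\h.((q h) (g h))))) q) w) (\f.(\g.(\h.((f h) (g h))))))

Derivation:
Step 0: ((((((\f.(\g.(\h.((f h) (g h))))) ((\f.(\g.(\h.((f h) g)))) r)) (\f.(\g.(\h.((f h) (g h)))))) q) w) (\f.(\g.(\h.((f h) (g h))))))
Step 1: (((((\g.(\h.((((\f.(\g.(\h.((f h) g)))) r) h) (g h)))) (\f.(\g.(\h.((f h) (g h)))))) q) w) (\f.(\g.(\h.((f h) (g h))))))
Step 2: ((((\h.((((\f.(\g.(\h.((f h) g)))) r) h) ((\f.(\g.(\h.((f h) (g h))))) h))) q) w) (\f.(\g.(\h.((f h) (g h))))))
Step 3: ((((((\f.(\g.(\h.((f h) g)))) r) q) ((\f.(\g.(\h.((f h) (g h))))) q)) w) (\f.(\g.(\h.((f h) (g h))))))
Step 4: (((((\g.(\h.((r h) g))) q) ((\f.(\g.(\h.((f h) (g h))))) q)) w) (\f.(\g.(\h.((f h) (g h))))))
Step 5: ((((\h.((r h) q)) ((\f.(\g.(\h.((f h) (g h))))) q)) w) (\f.(\g.(\h.((f h) (g h))))))
Step 6: ((((r ((\f.(\g.(\h.((f h) (g h))))) q)) q) w) (\f.(\g.(\h.((f h) (g h))))))
Step 7: ((((r (\g.(\h.((q h) (g h))))) q) w) (\f.(\g.(\h.((f h) (g h))))))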